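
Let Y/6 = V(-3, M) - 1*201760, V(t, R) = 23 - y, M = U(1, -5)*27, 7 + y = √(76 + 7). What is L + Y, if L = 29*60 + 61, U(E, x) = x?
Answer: -1208579 - 6*√83 ≈ -1.2086e+6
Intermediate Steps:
y = -7 + √83 (y = -7 + √(76 + 7) = -7 + √83 ≈ 2.1104)
M = -135 (M = -5*27 = -135)
V(t, R) = 30 - √83 (V(t, R) = 23 - (-7 + √83) = 23 + (7 - √83) = 30 - √83)
Y = -1210380 - 6*√83 (Y = 6*((30 - √83) - 1*201760) = 6*((30 - √83) - 201760) = 6*(-201730 - √83) = -1210380 - 6*√83 ≈ -1.2104e+6)
L = 1801 (L = 1740 + 61 = 1801)
L + Y = 1801 + (-1210380 - 6*√83) = -1208579 - 6*√83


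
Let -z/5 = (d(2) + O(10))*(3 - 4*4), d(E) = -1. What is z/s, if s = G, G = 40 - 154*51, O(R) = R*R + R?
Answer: -7085/7814 ≈ -0.90671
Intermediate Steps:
O(R) = R + R² (O(R) = R² + R = R + R²)
G = -7814 (G = 40 - 7854 = -7814)
z = 7085 (z = -5*(-1 + 10*(1 + 10))*(3 - 4*4) = -5*(-1 + 10*11)*(3 - 16) = -5*(-1 + 110)*(-13) = -545*(-13) = -5*(-1417) = 7085)
s = -7814
z/s = 7085/(-7814) = 7085*(-1/7814) = -7085/7814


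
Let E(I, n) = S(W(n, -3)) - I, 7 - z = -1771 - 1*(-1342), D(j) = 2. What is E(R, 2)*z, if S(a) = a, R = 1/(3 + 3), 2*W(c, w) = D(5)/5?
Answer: 218/15 ≈ 14.533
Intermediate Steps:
W(c, w) = 1/5 (W(c, w) = (2/5)/2 = (2*(1/5))/2 = (1/2)*(2/5) = 1/5)
R = 1/6 ≈ 0.16667
z = 436 (z = 7 - (-1771 - 1*(-1342)) = 7 - (-1771 + 1342) = 7 - 1*(-429) = 7 + 429 = 436)
E(I, n) = 1/5 - I
E(R, 2)*z = (1/5 - 1*1/6)*436 = (1/5 - 1/6)*436 = (1/30)*436 = 218/15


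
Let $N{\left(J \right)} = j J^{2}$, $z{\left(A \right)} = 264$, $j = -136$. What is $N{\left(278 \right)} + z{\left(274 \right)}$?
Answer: $-10510360$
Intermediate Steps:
$N{\left(J \right)} = - 136 J^{2}$
$N{\left(278 \right)} + z{\left(274 \right)} = - 136 \cdot 278^{2} + 264 = \left(-136\right) 77284 + 264 = -10510624 + 264 = -10510360$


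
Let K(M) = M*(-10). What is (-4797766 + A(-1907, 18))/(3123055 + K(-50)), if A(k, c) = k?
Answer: -1599891/1041185 ≈ -1.5366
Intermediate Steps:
K(M) = -10*M
(-4797766 + A(-1907, 18))/(3123055 + K(-50)) = (-4797766 - 1907)/(3123055 - 10*(-50)) = -4799673/(3123055 + 500) = -4799673/3123555 = -4799673*1/3123555 = -1599891/1041185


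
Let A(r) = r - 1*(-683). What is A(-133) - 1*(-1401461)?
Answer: 1402011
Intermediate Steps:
A(r) = 683 + r (A(r) = r + 683 = 683 + r)
A(-133) - 1*(-1401461) = (683 - 133) - 1*(-1401461) = 550 + 1401461 = 1402011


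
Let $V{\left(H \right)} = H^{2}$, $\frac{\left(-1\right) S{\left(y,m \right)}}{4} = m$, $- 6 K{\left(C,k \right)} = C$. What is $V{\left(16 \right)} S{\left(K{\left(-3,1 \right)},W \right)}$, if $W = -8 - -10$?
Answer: $-2048$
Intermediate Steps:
$K{\left(C,k \right)} = - \frac{C}{6}$
$W = 2$ ($W = -8 + 10 = 2$)
$S{\left(y,m \right)} = - 4 m$
$V{\left(16 \right)} S{\left(K{\left(-3,1 \right)},W \right)} = 16^{2} \left(\left(-4\right) 2\right) = 256 \left(-8\right) = -2048$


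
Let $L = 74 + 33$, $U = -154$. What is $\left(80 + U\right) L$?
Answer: $-7918$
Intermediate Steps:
$L = 107$
$\left(80 + U\right) L = \left(80 - 154\right) 107 = \left(-74\right) 107 = -7918$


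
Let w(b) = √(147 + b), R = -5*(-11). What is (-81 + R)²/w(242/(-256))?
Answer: 5408*√37390/18695 ≈ 55.936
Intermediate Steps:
R = 55
(-81 + R)²/w(242/(-256)) = (-81 + 55)²/(√(147 + 242/(-256))) = (-26)²/(√(147 + 242*(-1/256))) = 676/(√(147 - 121/128)) = 676/(√(18695/128)) = 676/((√37390/16)) = 676*(8*√37390/18695) = 5408*√37390/18695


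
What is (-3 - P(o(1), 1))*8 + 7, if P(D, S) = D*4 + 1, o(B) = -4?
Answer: 103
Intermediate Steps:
P(D, S) = 1 + 4*D (P(D, S) = 4*D + 1 = 1 + 4*D)
(-3 - P(o(1), 1))*8 + 7 = (-3 - (1 + 4*(-4)))*8 + 7 = (-3 - (1 - 16))*8 + 7 = (-3 - 1*(-15))*8 + 7 = (-3 + 15)*8 + 7 = 12*8 + 7 = 96 + 7 = 103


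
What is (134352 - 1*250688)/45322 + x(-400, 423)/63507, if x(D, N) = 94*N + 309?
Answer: -928675415/479710709 ≈ -1.9359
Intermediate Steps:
x(D, N) = 309 + 94*N
(134352 - 1*250688)/45322 + x(-400, 423)/63507 = (134352 - 1*250688)/45322 + (309 + 94*423)/63507 = (134352 - 250688)*(1/45322) + (309 + 39762)*(1/63507) = -116336*1/45322 + 40071*(1/63507) = -58168/22661 + 13357/21169 = -928675415/479710709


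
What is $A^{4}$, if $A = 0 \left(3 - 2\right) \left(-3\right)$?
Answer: $0$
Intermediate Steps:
$A = 0$ ($A = 0 \left(3 - 2\right) \left(-3\right) = 0 \cdot 1 \left(-3\right) = 0 \left(-3\right) = 0$)
$A^{4} = 0^{4} = 0$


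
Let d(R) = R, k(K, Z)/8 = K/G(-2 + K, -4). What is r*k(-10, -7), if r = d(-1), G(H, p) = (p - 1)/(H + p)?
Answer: 256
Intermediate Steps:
G(H, p) = (-1 + p)/(H + p)
k(K, Z) = 8*K*(6/5 - K/5) (k(K, Z) = 8*(K/(((-1 - 4)/((-2 + K) - 4)))) = 8*(K/((-5/(-6 + K)))) = 8*(K*(6/5 - K/5)) = 8*K*(6/5 - K/5))
r = -1
r*k(-10, -7) = -8*(-10)*(6 - 1*(-10))/5 = -8*(-10)*(6 + 10)/5 = -8*(-10)*16/5 = -1*(-256) = 256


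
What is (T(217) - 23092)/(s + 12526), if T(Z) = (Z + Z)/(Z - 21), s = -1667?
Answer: -323257/152026 ≈ -2.1263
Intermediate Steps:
T(Z) = 2*Z/(-21 + Z) (T(Z) = (2*Z)/(-21 + Z) = 2*Z/(-21 + Z))
(T(217) - 23092)/(s + 12526) = (2*217/(-21 + 217) - 23092)/(-1667 + 12526) = (2*217/196 - 23092)/10859 = (2*217*(1/196) - 23092)*(1/10859) = (31/14 - 23092)*(1/10859) = -323257/14*1/10859 = -323257/152026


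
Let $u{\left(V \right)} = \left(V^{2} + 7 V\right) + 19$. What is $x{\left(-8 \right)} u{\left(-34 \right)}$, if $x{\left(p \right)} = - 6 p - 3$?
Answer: $42165$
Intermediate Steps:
$u{\left(V \right)} = 19 + V^{2} + 7 V$
$x{\left(p \right)} = -3 - 6 p$
$x{\left(-8 \right)} u{\left(-34 \right)} = \left(-3 - -48\right) \left(19 + \left(-34\right)^{2} + 7 \left(-34\right)\right) = \left(-3 + 48\right) \left(19 + 1156 - 238\right) = 45 \cdot 937 = 42165$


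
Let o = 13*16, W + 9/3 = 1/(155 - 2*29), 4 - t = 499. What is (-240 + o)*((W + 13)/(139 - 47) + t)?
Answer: 35331272/2231 ≈ 15837.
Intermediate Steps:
t = -495 (t = 4 - 1*499 = 4 - 499 = -495)
W = -290/97 (W = -3 + 1/(155 - 2*29) = -3 + 1/(155 - 58) = -3 + 1/97 = -290/97 ≈ -2.9897)
o = 208
(-240 + o)*((W + 13)/(139 - 47) + t) = (-240 + 208)*((-290/97 + 13)/(139 - 47) - 495) = -32*((971/97)/92 - 495) = -32*((971/97)*(1/92) - 495) = -32*(971/8924 - 495) = -32*(-4416409/8924) = 35331272/2231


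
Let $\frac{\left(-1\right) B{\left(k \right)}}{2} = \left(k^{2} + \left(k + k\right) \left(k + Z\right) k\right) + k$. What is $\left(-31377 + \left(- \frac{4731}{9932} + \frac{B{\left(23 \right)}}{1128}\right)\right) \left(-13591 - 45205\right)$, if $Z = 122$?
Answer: $\frac{651513802320659}{350103} \approx 1.8609 \cdot 10^{9}$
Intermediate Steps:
$B{\left(k \right)} = - 2 k - 2 k^{2} - 4 k^{2} \left(122 + k\right)$ ($B{\left(k \right)} = - 2 \left(\left(k^{2} + \left(k + k\right) \left(k + 122\right) k\right) + k\right) = - 2 \left(\left(k^{2} + 2 k \left(122 + k\right) k\right) + k\right) = - 2 \left(\left(k^{2} + 2 k^{2} \left(122 + k\right)\right) + k\right) = - 2 \left(k + k^{2} + 2 k^{2} \left(122 + k\right)\right) = - 2 k - 2 k^{2} - 4 k^{2} \left(122 + k\right)$)
$\left(-31377 + \left(- \frac{4731}{9932} + \frac{B{\left(23 \right)}}{1128}\right)\right) \left(-13591 - 45205\right) = \left(-31377 + \left(- \frac{4731}{9932} + \frac{\left(-2\right) 23 \left(1 + 2 \cdot 23^{2} + 245 \cdot 23\right)}{1128}\right)\right) \left(-13591 - 45205\right) = \left(-31377 + \left(\left(-4731\right) \frac{1}{9932} + \left(-2\right) 23 \left(1 + 2 \cdot 529 + 5635\right) \frac{1}{1128}\right)\right) \left(-58796\right) = \left(-31377 + \left(- \frac{4731}{9932} + \left(-2\right) 23 \left(1 + 1058 + 5635\right) \frac{1}{1128}\right)\right) \left(-58796\right) = \left(-31377 + \left(- \frac{4731}{9932} + \left(-2\right) 23 \cdot 6694 \cdot \frac{1}{1128}\right)\right) \left(-58796\right) = \left(-31377 - \frac{382954717}{1400412}\right) \left(-58796\right) = \left(- \frac{44323682041}{1400412}\right) \left(-58796\right) = \frac{651513802320659}{350103}$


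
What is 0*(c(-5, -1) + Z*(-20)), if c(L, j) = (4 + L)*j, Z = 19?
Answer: 0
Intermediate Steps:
c(L, j) = j*(4 + L)
0*(c(-5, -1) + Z*(-20)) = 0*(-(4 - 5) + 19*(-20)) = 0*(-1*(-1) - 380) = 0*(1 - 380) = 0*(-379) = 0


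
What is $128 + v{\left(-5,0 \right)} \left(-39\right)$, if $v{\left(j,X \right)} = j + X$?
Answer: $323$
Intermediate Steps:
$v{\left(j,X \right)} = X + j$
$128 + v{\left(-5,0 \right)} \left(-39\right) = 128 + \left(0 - 5\right) \left(-39\right) = 128 - -195 = 128 + 195 = 323$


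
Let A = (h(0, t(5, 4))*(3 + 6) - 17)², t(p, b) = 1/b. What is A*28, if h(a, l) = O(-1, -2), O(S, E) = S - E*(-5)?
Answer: 376768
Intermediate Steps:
O(S, E) = S + 5*E (O(S, E) = S - (-5)*E = S + 5*E)
h(a, l) = -11 (h(a, l) = -1 + 5*(-2) = -1 - 10 = -11)
A = 13456 (A = (-11*(3 + 6) - 17)² = (-11*9 - 17)² = (-99 - 17)² = (-116)² = 13456)
A*28 = 13456*28 = 376768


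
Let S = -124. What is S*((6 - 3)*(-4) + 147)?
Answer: -16740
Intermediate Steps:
S*((6 - 3)*(-4) + 147) = -124*((6 - 3)*(-4) + 147) = -124*(3*(-4) + 147) = -124*(-12 + 147) = -124*135 = -16740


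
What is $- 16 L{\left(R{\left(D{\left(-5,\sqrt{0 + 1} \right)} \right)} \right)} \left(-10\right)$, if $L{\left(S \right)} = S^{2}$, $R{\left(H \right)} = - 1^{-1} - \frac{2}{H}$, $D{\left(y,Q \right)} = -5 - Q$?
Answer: $\frac{640}{9} \approx 71.111$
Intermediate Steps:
$R{\left(H \right)} = -1 - \frac{2}{H}$ ($R{\left(H \right)} = \left(-1\right) 1 - \frac{2}{H} = -1 - \frac{2}{H}$)
$- 16 L{\left(R{\left(D{\left(-5,\sqrt{0 + 1} \right)} \right)} \right)} \left(-10\right) = - 16 \left(\frac{-2 - \left(-5 - \sqrt{0 + 1}\right)}{-5 - \sqrt{0 + 1}}\right)^{2} \left(-10\right) = - 16 \left(\frac{-2 - \left(-5 - \sqrt{1}\right)}{-5 - \sqrt{1}}\right)^{2} \left(-10\right) = - 16 \left(\frac{-2 - \left(-5 - 1\right)}{-5 - 1}\right)^{2} \left(-10\right) = - 16 \left(\frac{-2 - -6}{-6}\right)^{2} \left(-10\right) = - 16 \left(- \frac{-2 + 6}{6}\right)^{2} \left(-10\right) = - 16 \left(\left(- \frac{1}{6}\right) 4\right)^{2} \left(-10\right) = - 16 \left(- \frac{2}{3}\right)^{2} \left(-10\right) = \left(-16\right) \frac{4}{9} \left(-10\right) = \left(- \frac{64}{9}\right) \left(-10\right) = \frac{640}{9}$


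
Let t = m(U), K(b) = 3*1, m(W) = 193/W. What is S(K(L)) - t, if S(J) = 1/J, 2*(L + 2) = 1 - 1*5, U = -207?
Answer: 262/207 ≈ 1.2657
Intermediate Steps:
L = -4 (L = -2 + (1 - 1*5)/2 = -2 + (1 - 5)/2 = -2 + (½)*(-4) = -2 - 2 = -4)
K(b) = 3
t = -193/207 (t = 193/(-207) = 193*(-1/207) = -193/207 ≈ -0.93237)
S(K(L)) - t = 1/3 - 1*(-193/207) = ⅓ + 193/207 = 262/207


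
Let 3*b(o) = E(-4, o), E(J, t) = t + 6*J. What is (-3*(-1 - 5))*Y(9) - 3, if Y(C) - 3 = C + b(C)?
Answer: 123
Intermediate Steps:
b(o) = -8 + o/3 (b(o) = (o + 6*(-4))/3 = (o - 24)/3 = (-24 + o)/3 = -8 + o/3)
Y(C) = -5 + 4*C/3 (Y(C) = 3 + (C + (-8 + C/3)) = 3 + (-8 + 4*C/3) = -5 + 4*C/3)
(-3*(-1 - 5))*Y(9) - 3 = (-3*(-1 - 5))*(-5 + (4/3)*9) - 3 = (-3*(-6))*(-5 + 12) - 3 = 18*7 - 3 = 126 - 3 = 123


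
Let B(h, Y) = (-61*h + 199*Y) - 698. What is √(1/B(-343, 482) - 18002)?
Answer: I*√242832514358755/116143 ≈ 134.17*I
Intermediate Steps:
B(h, Y) = -698 - 61*h + 199*Y
√(1/B(-343, 482) - 18002) = √(1/(-698 - 61*(-343) + 199*482) - 18002) = √(1/(-698 + 20923 + 95918) - 18002) = √(1/116143 - 18002) = √(-2090806285/116143) = I*√242832514358755/116143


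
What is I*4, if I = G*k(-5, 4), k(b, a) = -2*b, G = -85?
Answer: -3400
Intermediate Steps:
I = -850 (I = -(-170)*(-5) = -85*10 = -850)
I*4 = -850*4 = -3400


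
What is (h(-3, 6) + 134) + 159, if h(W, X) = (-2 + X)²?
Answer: 309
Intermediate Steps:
(h(-3, 6) + 134) + 159 = ((-2 + 6)² + 134) + 159 = (4² + 134) + 159 = (16 + 134) + 159 = 150 + 159 = 309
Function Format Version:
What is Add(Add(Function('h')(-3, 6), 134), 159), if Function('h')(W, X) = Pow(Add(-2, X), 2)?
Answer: 309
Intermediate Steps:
Add(Add(Function('h')(-3, 6), 134), 159) = Add(Add(Pow(Add(-2, 6), 2), 134), 159) = Add(Add(Pow(4, 2), 134), 159) = Add(Add(16, 134), 159) = Add(150, 159) = 309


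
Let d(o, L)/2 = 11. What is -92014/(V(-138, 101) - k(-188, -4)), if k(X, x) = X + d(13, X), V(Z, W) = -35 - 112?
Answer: -92014/19 ≈ -4842.8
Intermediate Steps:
V(Z, W) = -147
d(o, L) = 22 (d(o, L) = 2*11 = 22)
k(X, x) = 22 + X (k(X, x) = X + 22 = 22 + X)
-92014/(V(-138, 101) - k(-188, -4)) = -92014/(-147 - (22 - 188)) = -92014/(-147 - 1*(-166)) = -92014/(-147 + 166) = -92014/19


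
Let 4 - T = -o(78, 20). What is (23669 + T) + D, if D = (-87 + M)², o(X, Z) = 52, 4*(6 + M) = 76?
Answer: 29201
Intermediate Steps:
M = 13 (M = -6 + (¼)*76 = -6 + 19 = 13)
D = 5476 (D = (-87 + 13)² = (-74)² = 5476)
T = 56 (T = 4 - (-1)*52 = 4 - 1*(-52) = 4 + 52 = 56)
(23669 + T) + D = (23669 + 56) + 5476 = 23725 + 5476 = 29201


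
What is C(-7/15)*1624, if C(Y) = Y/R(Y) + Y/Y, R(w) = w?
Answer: 3248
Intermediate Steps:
C(Y) = 2 (C(Y) = Y/Y + Y/Y = 1 + 1 = 2)
C(-7/15)*1624 = 2*1624 = 3248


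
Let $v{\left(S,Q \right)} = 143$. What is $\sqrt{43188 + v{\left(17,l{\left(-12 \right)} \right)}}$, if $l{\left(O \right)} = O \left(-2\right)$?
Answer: $\sqrt{43331} \approx 208.16$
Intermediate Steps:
$l{\left(O \right)} = - 2 O$
$\sqrt{43188 + v{\left(17,l{\left(-12 \right)} \right)}} = \sqrt{43188 + 143} = \sqrt{43331}$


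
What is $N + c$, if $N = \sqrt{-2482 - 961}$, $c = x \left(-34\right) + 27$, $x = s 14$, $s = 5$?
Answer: $-2353 + i \sqrt{3443} \approx -2353.0 + 58.677 i$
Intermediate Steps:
$x = 70$ ($x = 5 \cdot 14 = 70$)
$c = -2353$ ($c = 70 \left(-34\right) + 27 = -2380 + 27 = -2353$)
$N = i \sqrt{3443}$ ($N = \sqrt{-3443} = i \sqrt{3443} \approx 58.677 i$)
$N + c = i \sqrt{3443} - 2353 = -2353 + i \sqrt{3443}$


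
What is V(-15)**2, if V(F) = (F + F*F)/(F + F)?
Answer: 49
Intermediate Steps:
V(F) = (F + F**2)/(2*F) (V(F) = (F + F**2)/((2*F)) = (F + F**2)*(1/(2*F)) = (F + F**2)/(2*F))
V(-15)**2 = (1/2 + (1/2)*(-15))**2 = (1/2 - 15/2)**2 = (-7)**2 = 49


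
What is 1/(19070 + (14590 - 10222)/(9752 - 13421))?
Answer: 1223/23321154 ≈ 5.2442e-5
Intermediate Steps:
1/(19070 + (14590 - 10222)/(9752 - 13421)) = 1/(19070 + 4368/(-3669)) = 1/(19070 + 4368*(-1/3669)) = 1/(19070 - 1456/1223) = 1/(23321154/1223) = 1223/23321154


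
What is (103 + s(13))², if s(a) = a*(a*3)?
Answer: 372100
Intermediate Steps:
s(a) = 3*a² (s(a) = a*(3*a) = 3*a²)
(103 + s(13))² = (103 + 3*13²)² = (103 + 3*169)² = (103 + 507)² = 610² = 372100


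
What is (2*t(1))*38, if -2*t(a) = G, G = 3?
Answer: -114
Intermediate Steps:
t(a) = -3/2 (t(a) = -½*3 = -3/2)
(2*t(1))*38 = (2*(-3/2))*38 = -3*38 = -114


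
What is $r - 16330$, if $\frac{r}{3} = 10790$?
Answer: $16040$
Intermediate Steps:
$r = 32370$ ($r = 3 \cdot 10790 = 32370$)
$r - 16330 = 32370 - 16330 = 16040$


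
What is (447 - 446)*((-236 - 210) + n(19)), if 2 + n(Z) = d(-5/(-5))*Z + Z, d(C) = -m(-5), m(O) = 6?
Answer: -543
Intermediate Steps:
d(C) = -6 (d(C) = -1*6 = -6)
n(Z) = -2 - 5*Z (n(Z) = -2 + (-6*Z + Z) = -2 - 5*Z)
(447 - 446)*((-236 - 210) + n(19)) = (447 - 446)*((-236 - 210) + (-2 - 5*19)) = 1*(-446 + (-2 - 95)) = 1*(-446 - 97) = 1*(-543) = -543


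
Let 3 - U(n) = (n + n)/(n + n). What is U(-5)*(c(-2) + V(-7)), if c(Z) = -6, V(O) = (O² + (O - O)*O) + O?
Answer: 72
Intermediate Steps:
V(O) = O + O² (V(O) = (O² + 0*O) + O = (O² + 0) + O = O² + O = O + O²)
U(n) = 2 (U(n) = 3 - (n + n)/(n + n) = 3 - 2*n/(2*n) = 3 - 2*n*1/(2*n) = 3 - 1*1 = 3 - 1 = 2)
U(-5)*(c(-2) + V(-7)) = 2*(-6 - 7*(1 - 7)) = 2*(-6 - 7*(-6)) = 2*(-6 + 42) = 2*36 = 72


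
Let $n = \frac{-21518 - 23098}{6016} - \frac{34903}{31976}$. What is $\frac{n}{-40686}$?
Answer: $\frac{25572151}{122291700384} \approx 0.00020911$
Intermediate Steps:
$n = - \frac{25572151}{3005744}$ ($n = \left(-44616\right) \frac{1}{6016} - \frac{34903}{31976} = - \frac{5577}{752} - \frac{34903}{31976} = - \frac{25572151}{3005744} \approx -8.5078$)
$\frac{n}{-40686} = - \frac{25572151}{3005744 \left(-40686\right)} = \left(- \frac{25572151}{3005744}\right) \left(- \frac{1}{40686}\right) = \frac{25572151}{122291700384}$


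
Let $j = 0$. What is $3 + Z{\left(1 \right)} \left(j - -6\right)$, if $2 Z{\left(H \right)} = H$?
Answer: $6$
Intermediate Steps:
$Z{\left(H \right)} = \frac{H}{2}$
$3 + Z{\left(1 \right)} \left(j - -6\right) = 3 + \frac{1}{2} \cdot 1 \left(0 - -6\right) = 3 + \frac{0 + 6}{2} = 3 + \frac{1}{2} \cdot 6 = 3 + 3 = 6$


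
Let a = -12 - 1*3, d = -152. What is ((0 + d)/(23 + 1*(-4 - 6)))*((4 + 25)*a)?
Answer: 66120/13 ≈ 5086.2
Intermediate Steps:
a = -15 (a = -12 - 3 = -15)
((0 + d)/(23 + 1*(-4 - 6)))*((4 + 25)*a) = ((0 - 152)/(23 + 1*(-4 - 6)))*((4 + 25)*(-15)) = (-152/(23 + 1*(-10)))*(29*(-15)) = -152/(23 - 10)*(-435) = -152/13*(-435) = 66120/13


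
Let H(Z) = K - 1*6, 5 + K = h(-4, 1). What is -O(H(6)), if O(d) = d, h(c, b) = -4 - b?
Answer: 16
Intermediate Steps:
K = -10 (K = -5 + (-4 - 1*1) = -5 + (-4 - 1) = -5 - 5 = -10)
H(Z) = -16 (H(Z) = -10 - 1*6 = -10 - 6 = -16)
-O(H(6)) = -1*(-16) = 16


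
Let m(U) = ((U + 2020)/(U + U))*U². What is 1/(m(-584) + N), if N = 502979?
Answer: 1/83667 ≈ 1.1952e-5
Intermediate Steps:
m(U) = U*(2020 + U)/2 (m(U) = ((2020 + U)/((2*U)))*U² = ((2020 + U)*(1/(2*U)))*U² = ((2020 + U)/(2*U))*U² = U*(2020 + U)/2)
1/(m(-584) + N) = 1/((½)*(-584)*(2020 - 584) + 502979) = 1/((½)*(-584)*1436 + 502979) = 1/(-419312 + 502979) = 1/83667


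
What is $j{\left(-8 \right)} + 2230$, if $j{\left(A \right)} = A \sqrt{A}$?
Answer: $2230 - 16 i \sqrt{2} \approx 2230.0 - 22.627 i$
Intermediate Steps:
$j{\left(A \right)} = A^{\frac{3}{2}}$
$j{\left(-8 \right)} + 2230 = \left(-8\right)^{\frac{3}{2}} + 2230 = - 16 i \sqrt{2} + 2230 = 2230 - 16 i \sqrt{2}$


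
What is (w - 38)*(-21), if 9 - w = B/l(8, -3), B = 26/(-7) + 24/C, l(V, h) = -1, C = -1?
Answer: 1191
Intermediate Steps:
B = -194/7 (B = 26/(-7) + 24/(-1) = 26*(-1/7) + 24*(-1) = -26/7 - 24 = -194/7 ≈ -27.714)
w = -131/7 (w = 9 - (-194)/(7*(-1)) = 9 - (-194)*(-1)/7 = 9 - 1*194/7 = 9 - 194/7 = -131/7 ≈ -18.714)
(w - 38)*(-21) = (-131/7 - 38)*(-21) = -397/7*(-21) = 1191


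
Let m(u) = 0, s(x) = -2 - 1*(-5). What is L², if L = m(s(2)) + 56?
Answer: 3136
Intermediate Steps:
s(x) = 3 (s(x) = -2 + 5 = 3)
L = 56 (L = 0 + 56 = 56)
L² = 56² = 3136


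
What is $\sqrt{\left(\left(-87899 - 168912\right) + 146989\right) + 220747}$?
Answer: $15 \sqrt{493} \approx 333.05$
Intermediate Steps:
$\sqrt{\left(\left(-87899 - 168912\right) + 146989\right) + 220747} = \sqrt{\left(-256811 + 146989\right) + 220747} = \sqrt{-109822 + 220747} = \sqrt{110925} = 15 \sqrt{493}$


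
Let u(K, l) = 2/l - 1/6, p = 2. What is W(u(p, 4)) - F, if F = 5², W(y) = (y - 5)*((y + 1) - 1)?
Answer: -239/9 ≈ -26.556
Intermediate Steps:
u(K, l) = -⅙ + 2/l (u(K, l) = 2/l - 1*⅙ = 2/l - ⅙ = -⅙ + 2/l)
W(y) = y*(-5 + y) (W(y) = (-5 + y)*((1 + y) - 1) = (-5 + y)*y = y*(-5 + y))
F = 25
W(u(p, 4)) - F = ((⅙)*(12 - 1*4)/4)*(-5 + (⅙)*(12 - 1*4)/4) - 1*25 = ((⅙)*(¼)*(12 - 4))*(-5 + (⅙)*(¼)*(12 - 4)) - 25 = ((⅙)*(¼)*8)*(-5 + (⅙)*(¼)*8) - 25 = (-5 + ⅓)/3 - 25 = (⅓)*(-14/3) - 25 = -14/9 - 25 = -239/9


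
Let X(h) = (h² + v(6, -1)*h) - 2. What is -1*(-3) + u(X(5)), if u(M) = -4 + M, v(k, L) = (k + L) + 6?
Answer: 77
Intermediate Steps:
v(k, L) = 6 + L + k (v(k, L) = (L + k) + 6 = 6 + L + k)
X(h) = -2 + h² + 11*h (X(h) = (h² + (6 - 1 + 6)*h) - 2 = (h² + 11*h) - 2 = -2 + h² + 11*h)
-1*(-3) + u(X(5)) = -1*(-3) + (-4 + (-2 + 5² + 11*5)) = 3 + (-4 + (-2 + 25 + 55)) = 3 + (-4 + 78) = 3 + 74 = 77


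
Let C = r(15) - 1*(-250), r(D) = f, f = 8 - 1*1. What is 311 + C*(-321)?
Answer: -82186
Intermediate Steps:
f = 7 (f = 8 - 1 = 7)
r(D) = 7
C = 257 (C = 7 - 1*(-250) = 7 + 250 = 257)
311 + C*(-321) = 311 + 257*(-321) = 311 - 82497 = -82186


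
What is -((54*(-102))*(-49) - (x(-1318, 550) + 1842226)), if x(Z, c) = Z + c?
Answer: 1571566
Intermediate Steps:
-((54*(-102))*(-49) - (x(-1318, 550) + 1842226)) = -((54*(-102))*(-49) - ((-1318 + 550) + 1842226)) = -(-5508*(-49) - (-768 + 1842226)) = -(269892 - 1*1841458) = -(269892 - 1841458) = -1*(-1571566) = 1571566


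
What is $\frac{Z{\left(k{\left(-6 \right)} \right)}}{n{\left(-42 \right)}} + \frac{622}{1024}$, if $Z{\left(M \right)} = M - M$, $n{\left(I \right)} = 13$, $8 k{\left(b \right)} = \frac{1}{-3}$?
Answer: $\frac{311}{512} \approx 0.60742$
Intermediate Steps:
$k{\left(b \right)} = - \frac{1}{24}$ ($k{\left(b \right)} = \frac{1}{8 \left(-3\right)} = \frac{1}{8} \left(- \frac{1}{3}\right) = - \frac{1}{24}$)
$Z{\left(M \right)} = 0$
$\frac{Z{\left(k{\left(-6 \right)} \right)}}{n{\left(-42 \right)}} + \frac{622}{1024} = \frac{0}{13} + \frac{622}{1024} = 0 \cdot \frac{1}{13} + 622 \cdot \frac{1}{1024} = 0 + \frac{311}{512} = \frac{311}{512}$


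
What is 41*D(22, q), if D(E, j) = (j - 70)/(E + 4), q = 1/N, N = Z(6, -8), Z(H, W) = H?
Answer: -17179/156 ≈ -110.12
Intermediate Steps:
N = 6
q = ⅙ (q = 1/6 = ⅙ ≈ 0.16667)
D(E, j) = (-70 + j)/(4 + E)
41*D(22, q) = 41*((-70 + ⅙)/(4 + 22)) = 41*(-419/6/26) = 41*((1/26)*(-419/6)) = 41*(-419/156) = -17179/156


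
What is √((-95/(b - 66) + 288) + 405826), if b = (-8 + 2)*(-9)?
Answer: √14620389/6 ≈ 637.28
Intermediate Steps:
b = 54 (b = -6*(-9) = 54)
√((-95/(b - 66) + 288) + 405826) = √((-95/(54 - 66) + 288) + 405826) = √((-95/(-12) + 288) + 405826) = √((-1/12*(-95) + 288) + 405826) = √((95/12 + 288) + 405826) = √(3551/12 + 405826) = √(4873463/12) = √14620389/6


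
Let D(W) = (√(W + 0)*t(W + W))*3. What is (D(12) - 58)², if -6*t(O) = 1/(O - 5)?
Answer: (1102 + √3)²/361 ≈ 3374.6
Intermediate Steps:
t(O) = -1/(6*(-5 + O)) (t(O) = -1/(6*(O - 5)) = -1/(6*(-5 + O)))
D(W) = -3*√W/(-30 + 12*W) (D(W) = (√(W + 0)*(-1/(-30 + 6*(W + W))))*3 = (√W*(-1/(-30 + 6*(2*W))))*3 = (√W*(-1/(-30 + 12*W)))*3 = -√W/(-30 + 12*W)*3 = -3*√W/(-30 + 12*W))
(D(12) - 58)² = (-√12/(-10 + 4*12) - 58)² = (-2*√3/(-10 + 48) - 58)² = (-1*2*√3/38 - 58)² = (-1*2*√3*1/38 - 58)² = (-√3/19 - 58)² = (-58 - √3/19)²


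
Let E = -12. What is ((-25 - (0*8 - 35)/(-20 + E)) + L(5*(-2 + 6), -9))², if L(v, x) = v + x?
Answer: 233289/1024 ≈ 227.82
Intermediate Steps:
((-25 - (0*8 - 35)/(-20 + E)) + L(5*(-2 + 6), -9))² = ((-25 - (0*8 - 35)/(-20 - 12)) + (5*(-2 + 6) - 9))² = ((-25 - (0 - 35)/(-32)) + (5*4 - 9))² = ((-25 - (-35)*(-1)/32) + (20 - 9))² = ((-25 - 1*35/32) + 11)² = ((-25 - 35/32) + 11)² = (-835/32 + 11)² = (-483/32)² = 233289/1024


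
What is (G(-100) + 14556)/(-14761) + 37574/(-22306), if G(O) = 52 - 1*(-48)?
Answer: -440773275/164629433 ≈ -2.6774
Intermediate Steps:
G(O) = 100 (G(O) = 52 + 48 = 100)
(G(-100) + 14556)/(-14761) + 37574/(-22306) = (100 + 14556)/(-14761) + 37574/(-22306) = 14656*(-1/14761) + 37574*(-1/22306) = -14656/14761 - 18787/11153 = -440773275/164629433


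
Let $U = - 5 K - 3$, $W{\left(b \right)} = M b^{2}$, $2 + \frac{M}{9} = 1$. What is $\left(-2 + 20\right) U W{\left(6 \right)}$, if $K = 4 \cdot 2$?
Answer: $250776$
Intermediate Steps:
$M = -9$ ($M = -18 + 9 \cdot 1 = -18 + 9 = -9$)
$K = 8$
$W{\left(b \right)} = - 9 b^{2}$
$U = -43$ ($U = \left(-5\right) 8 - 3 = -40 - 3 = -43$)
$\left(-2 + 20\right) U W{\left(6 \right)} = \left(-2 + 20\right) \left(-43\right) \left(- 9 \cdot 6^{2}\right) = 18 \left(-43\right) \left(\left(-9\right) 36\right) = \left(-774\right) \left(-324\right) = 250776$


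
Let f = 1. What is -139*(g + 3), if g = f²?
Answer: -556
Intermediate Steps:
g = 1 (g = 1² = 1)
-139*(g + 3) = -139*(1 + 3) = -139*4 = -556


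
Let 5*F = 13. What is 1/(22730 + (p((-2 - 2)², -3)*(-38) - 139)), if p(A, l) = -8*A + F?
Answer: 5/136781 ≈ 3.6555e-5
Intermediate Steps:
F = 13/5 (F = (⅕)*13 = 13/5 ≈ 2.6000)
p(A, l) = 13/5 - 8*A (p(A, l) = -8*A + 13/5 = 13/5 - 8*A)
1/(22730 + (p((-2 - 2)², -3)*(-38) - 139)) = 1/(22730 + ((13/5 - 8*(-2 - 2)²)*(-38) - 139)) = 1/(22730 + ((13/5 - 8*(-4)²)*(-38) - 139)) = 1/(22730 + ((13/5 - 8*16)*(-38) - 139)) = 1/(22730 + ((13/5 - 128)*(-38) - 139)) = 1/(22730 + (-627/5*(-38) - 139)) = 1/(22730 + (23826/5 - 139)) = 1/(22730 + 23131/5) = 1/(136781/5) = 5/136781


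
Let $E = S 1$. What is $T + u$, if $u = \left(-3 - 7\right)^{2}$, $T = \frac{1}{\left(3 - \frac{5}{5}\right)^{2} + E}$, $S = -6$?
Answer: $\frac{199}{2} \approx 99.5$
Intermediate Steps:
$E = -6$ ($E = \left(-6\right) 1 = -6$)
$T = - \frac{1}{2}$ ($T = \frac{1}{\left(3 - \frac{5}{5}\right)^{2} - 6} = \frac{1}{\left(3 - 1\right)^{2} - 6} = \frac{1}{2^{2} - 6} = \frac{1}{4 - 6} = \frac{1}{-2} = - \frac{1}{2} \approx -0.5$)
$u = 100$ ($u = \left(-10\right)^{2} = 100$)
$T + u = - \frac{1}{2} + 100 = \frac{199}{2}$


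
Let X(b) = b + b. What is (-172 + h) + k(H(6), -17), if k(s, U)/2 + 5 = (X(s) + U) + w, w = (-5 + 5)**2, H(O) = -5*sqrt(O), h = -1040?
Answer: -1256 - 20*sqrt(6) ≈ -1305.0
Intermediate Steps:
X(b) = 2*b
w = 0 (w = 0**2 = 0)
k(s, U) = -10 + 2*U + 4*s (k(s, U) = -10 + 2*((2*s + U) + 0) = -10 + 2*((U + 2*s) + 0) = -10 + 2*(U + 2*s) = -10 + (2*U + 4*s) = -10 + 2*U + 4*s)
(-172 + h) + k(H(6), -17) = (-172 - 1040) + (-10 + 2*(-17) + 4*(-5*sqrt(6))) = -1212 + (-10 - 34 - 20*sqrt(6)) = -1212 + (-44 - 20*sqrt(6)) = -1256 - 20*sqrt(6)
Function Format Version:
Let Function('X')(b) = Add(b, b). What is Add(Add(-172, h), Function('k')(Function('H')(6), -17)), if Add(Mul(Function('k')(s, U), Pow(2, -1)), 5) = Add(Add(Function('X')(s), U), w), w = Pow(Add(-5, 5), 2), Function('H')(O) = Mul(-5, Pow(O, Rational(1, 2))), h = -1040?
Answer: Add(-1256, Mul(-20, Pow(6, Rational(1, 2)))) ≈ -1305.0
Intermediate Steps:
Function('X')(b) = Mul(2, b)
w = 0 (w = Pow(0, 2) = 0)
Function('k')(s, U) = Add(-10, Mul(2, U), Mul(4, s)) (Function('k')(s, U) = Add(-10, Mul(2, Add(Add(Mul(2, s), U), 0))) = Add(-10, Mul(2, Add(Add(U, Mul(2, s)), 0))) = Add(-10, Mul(2, Add(U, Mul(2, s)))) = Add(-10, Add(Mul(2, U), Mul(4, s))) = Add(-10, Mul(2, U), Mul(4, s)))
Add(Add(-172, h), Function('k')(Function('H')(6), -17)) = Add(Add(-172, -1040), Add(-10, Mul(2, -17), Mul(4, Mul(-5, Pow(6, Rational(1, 2)))))) = Add(-1212, Add(-10, -34, Mul(-20, Pow(6, Rational(1, 2))))) = Add(-1212, Add(-44, Mul(-20, Pow(6, Rational(1, 2))))) = Add(-1256, Mul(-20, Pow(6, Rational(1, 2))))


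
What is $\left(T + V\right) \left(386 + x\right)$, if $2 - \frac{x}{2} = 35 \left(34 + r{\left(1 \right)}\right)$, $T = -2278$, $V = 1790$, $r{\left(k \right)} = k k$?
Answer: $1005280$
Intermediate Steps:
$r{\left(k \right)} = k^{2}$
$x = -2446$ ($x = 4 - 2 \cdot 35 \left(34 + 1^{2}\right) = 4 - 2 \cdot 35 \left(34 + 1\right) = 4 - 2 \cdot 35 \cdot 35 = 4 - 2450 = -2446$)
$\left(T + V\right) \left(386 + x\right) = \left(-2278 + 1790\right) \left(386 - 2446\right) = \left(-488\right) \left(-2060\right) = 1005280$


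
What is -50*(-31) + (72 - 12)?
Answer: 1610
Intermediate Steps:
-50*(-31) + (72 - 12) = 1550 + 60 = 1610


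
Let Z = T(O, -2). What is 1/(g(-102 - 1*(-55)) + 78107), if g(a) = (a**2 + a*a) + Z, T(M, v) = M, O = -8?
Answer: 1/82517 ≈ 1.2119e-5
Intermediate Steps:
Z = -8
g(a) = -8 + 2*a**2 (g(a) = (a**2 + a*a) - 8 = (a**2 + a**2) - 8 = 2*a**2 - 8 = -8 + 2*a**2)
1/(g(-102 - 1*(-55)) + 78107) = 1/((-8 + 2*(-102 - 1*(-55))**2) + 78107) = 1/((-8 + 2*(-102 + 55)**2) + 78107) = 1/((-8 + 2*(-47)**2) + 78107) = 1/((-8 + 2*2209) + 78107) = 1/((-8 + 4418) + 78107) = 1/(4410 + 78107) = 1/82517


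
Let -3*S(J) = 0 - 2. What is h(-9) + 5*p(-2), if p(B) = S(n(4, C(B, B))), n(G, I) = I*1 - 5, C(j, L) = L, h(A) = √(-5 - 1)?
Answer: 10/3 + I*√6 ≈ 3.3333 + 2.4495*I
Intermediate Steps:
h(A) = I*√6 (h(A) = √(-6) = I*√6)
n(G, I) = -5 + I (n(G, I) = I - 5 = -5 + I)
S(J) = ⅔ (S(J) = -(0 - 2)/3 = -⅓*(-2) = ⅔)
p(B) = ⅔
h(-9) + 5*p(-2) = I*√6 + 5*(⅔) = I*√6 + 10/3 = 10/3 + I*√6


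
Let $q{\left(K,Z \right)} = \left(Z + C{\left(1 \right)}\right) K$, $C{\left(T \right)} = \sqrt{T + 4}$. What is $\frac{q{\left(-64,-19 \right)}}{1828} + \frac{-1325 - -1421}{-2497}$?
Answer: $\frac{715216}{1141129} - \frac{16 \sqrt{5}}{457} \approx 0.54848$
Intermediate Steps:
$C{\left(T \right)} = \sqrt{4 + T}$
$q{\left(K,Z \right)} = K \left(Z + \sqrt{5}\right)$ ($q{\left(K,Z \right)} = \left(Z + \sqrt{4 + 1}\right) K = \left(Z + \sqrt{5}\right) K = K \left(Z + \sqrt{5}\right)$)
$\frac{q{\left(-64,-19 \right)}}{1828} + \frac{-1325 - -1421}{-2497} = \frac{\left(-64\right) \left(-19 + \sqrt{5}\right)}{1828} + \frac{-1325 - -1421}{-2497} = \left(1216 - 64 \sqrt{5}\right) \frac{1}{1828} + \left(-1325 + 1421\right) \left(- \frac{1}{2497}\right) = \left(\frac{304}{457} - \frac{16 \sqrt{5}}{457}\right) + 96 \left(- \frac{1}{2497}\right) = \left(\frac{304}{457} - \frac{16 \sqrt{5}}{457}\right) - \frac{96}{2497} = \frac{715216}{1141129} - \frac{16 \sqrt{5}}{457}$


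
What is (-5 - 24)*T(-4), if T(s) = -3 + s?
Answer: 203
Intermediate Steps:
(-5 - 24)*T(-4) = (-5 - 24)*(-3 - 4) = -29*(-7) = 203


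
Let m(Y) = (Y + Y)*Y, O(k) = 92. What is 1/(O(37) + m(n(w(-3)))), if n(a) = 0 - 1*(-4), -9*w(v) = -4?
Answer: 1/124 ≈ 0.0080645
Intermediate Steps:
w(v) = 4/9 (w(v) = -⅑*(-4) = 4/9)
n(a) = 4 (n(a) = 0 + 4 = 4)
m(Y) = 2*Y² (m(Y) = (2*Y)*Y = 2*Y²)
1/(O(37) + m(n(w(-3)))) = 1/(92 + 2*4²) = 1/(92 + 2*16) = 1/(92 + 32) = 1/124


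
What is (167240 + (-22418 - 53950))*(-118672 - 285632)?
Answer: -36739913088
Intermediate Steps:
(167240 + (-22418 - 53950))*(-118672 - 285632) = (167240 - 76368)*(-404304) = 90872*(-404304) = -36739913088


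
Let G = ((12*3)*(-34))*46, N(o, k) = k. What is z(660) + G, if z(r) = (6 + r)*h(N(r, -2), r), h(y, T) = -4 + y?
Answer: -60300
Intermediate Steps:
G = -56304 (G = (36*(-34))*46 = -1224*46 = -56304)
z(r) = -36 - 6*r (z(r) = (6 + r)*(-4 - 2) = (6 + r)*(-6) = -36 - 6*r)
z(660) + G = (-36 - 6*660) - 56304 = (-36 - 3960) - 56304 = -3996 - 56304 = -60300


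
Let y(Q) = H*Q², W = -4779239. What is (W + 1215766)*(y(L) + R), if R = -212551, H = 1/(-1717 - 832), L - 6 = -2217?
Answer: 1948083054382460/2549 ≈ 7.6425e+11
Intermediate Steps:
L = -2211 (L = 6 - 2217 = -2211)
H = -1/2549 (H = 1/(-2549) = -1/2549 ≈ -0.00039231)
y(Q) = -Q²/2549
(W + 1215766)*(y(L) + R) = (-4779239 + 1215766)*(-1/2549*(-2211)² - 212551) = -3563473*(-1/2549*4888521 - 212551) = -3563473*(-4888521/2549 - 212551) = -3563473*(-546681020/2549) = 1948083054382460/2549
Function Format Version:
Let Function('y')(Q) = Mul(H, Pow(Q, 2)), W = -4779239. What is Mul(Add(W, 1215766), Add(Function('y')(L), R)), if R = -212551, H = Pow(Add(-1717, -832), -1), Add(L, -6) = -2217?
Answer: Rational(1948083054382460, 2549) ≈ 7.6425e+11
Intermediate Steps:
L = -2211 (L = Add(6, -2217) = -2211)
H = Rational(-1, 2549) (H = Pow(-2549, -1) = Rational(-1, 2549) ≈ -0.00039231)
Function('y')(Q) = Mul(Rational(-1, 2549), Pow(Q, 2))
Mul(Add(W, 1215766), Add(Function('y')(L), R)) = Mul(Add(-4779239, 1215766), Add(Mul(Rational(-1, 2549), Pow(-2211, 2)), -212551)) = Mul(-3563473, Add(Mul(Rational(-1, 2549), 4888521), -212551)) = Mul(-3563473, Add(Rational(-4888521, 2549), -212551)) = Mul(-3563473, Rational(-546681020, 2549)) = Rational(1948083054382460, 2549)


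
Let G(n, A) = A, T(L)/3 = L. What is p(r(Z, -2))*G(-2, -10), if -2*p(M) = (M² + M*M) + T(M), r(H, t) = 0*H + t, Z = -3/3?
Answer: 10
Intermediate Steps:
T(L) = 3*L
Z = -1 (Z = -3*⅓ = -1)
r(H, t) = t (r(H, t) = 0 + t = t)
p(M) = -M² - 3*M/2 (p(M) = -((M² + M*M) + 3*M)/2 = -((M² + M²) + 3*M)/2 = -(2*M² + 3*M)/2 = -M² - 3*M/2)
p(r(Z, -2))*G(-2, -10) = ((½)*(-2)*(-3 - 2*(-2)))*(-10) = ((½)*(-2)*(-3 + 4))*(-10) = ((½)*(-2)*1)*(-10) = -1*(-10) = 10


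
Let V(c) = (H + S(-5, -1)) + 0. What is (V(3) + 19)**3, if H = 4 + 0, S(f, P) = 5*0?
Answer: 12167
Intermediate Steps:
S(f, P) = 0
H = 4
V(c) = 4 (V(c) = (4 + 0) + 0 = 4 + 0 = 4)
(V(3) + 19)**3 = (4 + 19)**3 = 23**3 = 12167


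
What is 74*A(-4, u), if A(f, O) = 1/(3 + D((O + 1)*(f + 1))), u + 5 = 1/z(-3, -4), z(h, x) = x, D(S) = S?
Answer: 296/63 ≈ 4.6984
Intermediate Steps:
u = -21/4 (u = -5 + 1/(-4) = -5 - ¼ = -21/4 ≈ -5.2500)
A(f, O) = 1/(3 + (1 + O)*(1 + f)) (A(f, O) = 1/(3 + (O + 1)*(f + 1)) = 1/(3 + (1 + O)*(1 + f)))
74*A(-4, u) = 74/(4 - 21/4 - 4 - 21/4*(-4)) = 74/(4 - 21/4 - 4 + 21) = 74/(63/4) = 74*(4/63) = 296/63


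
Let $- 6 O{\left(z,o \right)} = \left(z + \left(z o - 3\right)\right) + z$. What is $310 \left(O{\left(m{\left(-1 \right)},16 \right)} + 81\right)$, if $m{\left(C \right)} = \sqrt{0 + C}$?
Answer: $25265 - 930 i \approx 25265.0 - 930.0 i$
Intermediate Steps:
$m{\left(C \right)} = \sqrt{C}$
$O{\left(z,o \right)} = \frac{1}{2} - \frac{z}{3} - \frac{o z}{6}$ ($O{\left(z,o \right)} = - \frac{\left(z + \left(z o - 3\right)\right) + z}{6} = - \frac{\left(z + \left(o z - 3\right)\right) + z}{6} = - \frac{\left(z + \left(-3 + o z\right)\right) + z}{6} = - \frac{\left(-3 + z + o z\right) + z}{6} = - \frac{-3 + 2 z + o z}{6} = \frac{1}{2} - \frac{z}{3} - \frac{o z}{6}$)
$310 \left(O{\left(m{\left(-1 \right)},16 \right)} + 81\right) = 310 \left(\left(\frac{1}{2} - \frac{\sqrt{-1}}{3} - \frac{8 \sqrt{-1}}{3}\right) + 81\right) = 310 \left(\left(\frac{1}{2} - \frac{i}{3} - \frac{8 i}{3}\right) + 81\right) = 310 \left(\left(\frac{1}{2} - 3 i\right) + 81\right) = 310 \left(\frac{163}{2} - 3 i\right) = 25265 - 930 i$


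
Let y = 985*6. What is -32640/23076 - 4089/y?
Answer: -7979449/3788310 ≈ -2.1063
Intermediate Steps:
y = 5910
-32640/23076 - 4089/y = -32640/23076 - 4089/5910 = -32640*1/23076 - 4089*1/5910 = -2720/1923 - 1363/1970 = -7979449/3788310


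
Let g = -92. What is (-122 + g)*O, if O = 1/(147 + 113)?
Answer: -107/130 ≈ -0.82308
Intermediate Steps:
O = 1/260 ≈ 0.0038462
(-122 + g)*O = (-122 - 92)*(1/260) = -214*1/260 = -107/130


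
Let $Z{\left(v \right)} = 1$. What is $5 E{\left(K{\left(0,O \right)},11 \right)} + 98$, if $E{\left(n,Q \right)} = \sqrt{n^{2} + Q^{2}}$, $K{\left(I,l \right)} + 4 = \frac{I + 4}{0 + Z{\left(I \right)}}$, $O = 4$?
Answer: $153$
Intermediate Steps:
$K{\left(I,l \right)} = I$ ($K{\left(I,l \right)} = -4 + \frac{I + 4}{0 + 1} = -4 + \frac{4 + I}{1} = -4 + \left(4 + I\right) 1 = -4 + \left(4 + I\right) = I$)
$E{\left(n,Q \right)} = \sqrt{Q^{2} + n^{2}}$
$5 E{\left(K{\left(0,O \right)},11 \right)} + 98 = 5 \sqrt{11^{2} + 0^{2}} + 98 = 5 \sqrt{121 + 0} + 98 = 5 \sqrt{121} + 98 = 5 \cdot 11 + 98 = 55 + 98 = 153$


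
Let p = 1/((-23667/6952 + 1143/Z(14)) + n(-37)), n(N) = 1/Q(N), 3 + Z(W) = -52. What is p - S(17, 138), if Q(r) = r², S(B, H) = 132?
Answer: -151966201508/1150898599 ≈ -132.04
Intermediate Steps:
Z(W) = -55 (Z(W) = -3 - 52 = -55)
n(N) = N⁻² (n(N) = 1/(N²) = N⁻²)
p = -47586440/1150898599 (p = 1/((-23667/6952 + 1143/(-55)) + (-37)⁻²) = 1/((-23667*1/6952 + 1143*(-1/55)) + 1/1369) = 1/((-23667/6952 - 1143/55) + 1/1369) = 1/(-840711/34760 + 1/1369) = 1/(-1150898599/47586440) = -47586440/1150898599 ≈ -0.041347)
p - S(17, 138) = -47586440/1150898599 - 1*132 = -47586440/1150898599 - 132 = -151966201508/1150898599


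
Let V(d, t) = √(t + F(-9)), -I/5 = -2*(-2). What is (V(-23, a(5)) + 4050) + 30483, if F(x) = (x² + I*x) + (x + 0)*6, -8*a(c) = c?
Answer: 34533 + √3302/4 ≈ 34547.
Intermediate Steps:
I = -20 (I = -(-10)*(-2) = -5*4 = -20)
a(c) = -c/8
F(x) = x² - 14*x (F(x) = (x² - 20*x) + (x + 0)*6 = (x² - 20*x) + x*6 = (x² - 20*x) + 6*x = x² - 14*x)
V(d, t) = √(207 + t) (V(d, t) = √(t - 9*(-14 - 9)) = √(t - 9*(-23)) = √(t + 207) = √(207 + t))
(V(-23, a(5)) + 4050) + 30483 = (√(207 - ⅛*5) + 4050) + 30483 = (√(207 - 5/8) + 4050) + 30483 = (√(1651/8) + 4050) + 30483 = (√3302/4 + 4050) + 30483 = (4050 + √3302/4) + 30483 = 34533 + √3302/4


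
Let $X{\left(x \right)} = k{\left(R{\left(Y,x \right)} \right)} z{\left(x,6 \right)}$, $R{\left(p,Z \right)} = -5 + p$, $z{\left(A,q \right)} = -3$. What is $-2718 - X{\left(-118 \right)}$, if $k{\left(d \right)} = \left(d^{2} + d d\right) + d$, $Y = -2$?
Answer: $-2445$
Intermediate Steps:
$k{\left(d \right)} = d + 2 d^{2}$ ($k{\left(d \right)} = \left(d^{2} + d^{2}\right) + d = 2 d^{2} + d = d + 2 d^{2}$)
$X{\left(x \right)} = -273$ ($X{\left(x \right)} = \left(-5 - 2\right) \left(1 + 2 \left(-5 - 2\right)\right) \left(-3\right) = - 7 \left(1 + 2 \left(-7\right)\right) \left(-3\right) = - 7 \left(1 - 14\right) \left(-3\right) = \left(-7\right) \left(-13\right) \left(-3\right) = 91 \left(-3\right) = -273$)
$-2718 - X{\left(-118 \right)} = -2718 - -273 = -2718 + 273 = -2445$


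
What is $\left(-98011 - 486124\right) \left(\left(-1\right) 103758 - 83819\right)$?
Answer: $109570290895$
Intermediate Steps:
$\left(-98011 - 486124\right) \left(\left(-1\right) 103758 - 83819\right) = - 584135 \left(-103758 - 83819\right) = \left(-584135\right) \left(-187577\right) = 109570290895$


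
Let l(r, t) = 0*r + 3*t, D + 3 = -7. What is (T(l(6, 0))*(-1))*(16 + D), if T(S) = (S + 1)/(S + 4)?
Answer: -3/2 ≈ -1.5000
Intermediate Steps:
D = -10 (D = -3 - 7 = -10)
l(r, t) = 3*t (l(r, t) = 0 + 3*t = 3*t)
T(S) = (1 + S)/(4 + S)
(T(l(6, 0))*(-1))*(16 + D) = (((1 + 3*0)/(4 + 3*0))*(-1))*(16 - 10) = (((1 + 0)/(4 + 0))*(-1))*6 = ((1/4)*(-1))*6 = -1/4*6 = -3/2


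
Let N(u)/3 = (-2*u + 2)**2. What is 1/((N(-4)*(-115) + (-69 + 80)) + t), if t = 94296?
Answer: 1/59807 ≈ 1.6720e-5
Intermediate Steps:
N(u) = 3*(2 - 2*u)**2 (N(u) = 3*(-2*u + 2)**2 = 3*(2 - 2*u)**2)
1/((N(-4)*(-115) + (-69 + 80)) + t) = 1/(((12*(-1 - 4)**2)*(-115) + (-69 + 80)) + 94296) = 1/(((12*(-5)**2)*(-115) + 11) + 94296) = 1/(((12*25)*(-115) + 11) + 94296) = 1/((300*(-115) + 11) + 94296) = 1/((-34500 + 11) + 94296) = 1/(-34489 + 94296) = 1/59807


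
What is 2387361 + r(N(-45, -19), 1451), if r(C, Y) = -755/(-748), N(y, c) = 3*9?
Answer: 1785746783/748 ≈ 2.3874e+6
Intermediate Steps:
N(y, c) = 27
r(C, Y) = 755/748 (r(C, Y) = -755*(-1/748) = 755/748)
2387361 + r(N(-45, -19), 1451) = 2387361 + 755/748 = 1785746783/748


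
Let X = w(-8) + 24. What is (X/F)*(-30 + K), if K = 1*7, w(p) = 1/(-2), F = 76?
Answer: -1081/152 ≈ -7.1118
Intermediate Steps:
w(p) = -1/2
X = 47/2 (X = -1/2 + 24 = 47/2 ≈ 23.500)
K = 7
(X/F)*(-30 + K) = ((47/2)/76)*(-30 + 7) = ((47/2)*(1/76))*(-23) = (47/152)*(-23) = -1081/152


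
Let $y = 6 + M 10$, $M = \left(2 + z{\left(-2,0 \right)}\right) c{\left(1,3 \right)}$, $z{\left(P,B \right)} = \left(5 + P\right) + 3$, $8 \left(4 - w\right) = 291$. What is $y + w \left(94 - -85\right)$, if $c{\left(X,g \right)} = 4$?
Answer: $- \frac{43753}{8} \approx -5469.1$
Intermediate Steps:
$w = - \frac{259}{8}$ ($w = 4 - \frac{291}{8} = - \frac{259}{8} \approx -32.375$)
$z{\left(P,B \right)} = 8 + P$
$M = 32$ ($M = \left(2 + \left(8 - 2\right)\right) 4 = \left(2 + 6\right) 4 = 8 \cdot 4 = 32$)
$y = 326$ ($y = 6 + 32 \cdot 10 = 6 + 320 = 326$)
$y + w \left(94 - -85\right) = 326 - \frac{259 \left(94 - -85\right)}{8} = 326 - \frac{259 \left(94 + 85\right)}{8} = 326 - \frac{46361}{8} = - \frac{43753}{8}$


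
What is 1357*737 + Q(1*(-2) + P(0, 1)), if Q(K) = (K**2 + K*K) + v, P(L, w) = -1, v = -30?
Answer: 1000097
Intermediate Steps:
Q(K) = -30 + 2*K**2 (Q(K) = (K**2 + K*K) - 30 = (K**2 + K**2) - 30 = 2*K**2 - 30 = -30 + 2*K**2)
1357*737 + Q(1*(-2) + P(0, 1)) = 1357*737 + (-30 + 2*(1*(-2) - 1)**2) = 1000109 + (-30 + 2*(-2 - 1)**2) = 1000109 + (-30 + 2*(-3)**2) = 1000109 + (-30 + 2*9) = 1000109 + (-30 + 18) = 1000109 - 12 = 1000097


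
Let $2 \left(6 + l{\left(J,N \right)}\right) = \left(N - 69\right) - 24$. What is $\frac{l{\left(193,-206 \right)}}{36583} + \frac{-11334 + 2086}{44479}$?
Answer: $- \frac{690472137}{3254350514} \approx -0.21217$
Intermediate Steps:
$l{\left(J,N \right)} = - \frac{105}{2} + \frac{N}{2}$ ($l{\left(J,N \right)} = -6 + \frac{\left(N - 69\right) - 24}{2} = -6 + \frac{\left(-69 + N\right) - 24}{2} = -6 + \frac{-93 + N}{2} = -6 + \left(- \frac{93}{2} + \frac{N}{2}\right) = - \frac{105}{2} + \frac{N}{2}$)
$\frac{l{\left(193,-206 \right)}}{36583} + \frac{-11334 + 2086}{44479} = \frac{- \frac{105}{2} + \frac{1}{2} \left(-206\right)}{36583} + \frac{-11334 + 2086}{44479} = \left(- \frac{105}{2} - 103\right) \frac{1}{36583} - \frac{9248}{44479} = \left(- \frac{311}{2}\right) \frac{1}{36583} - \frac{9248}{44479} = - \frac{311}{73166} - \frac{9248}{44479} = - \frac{690472137}{3254350514}$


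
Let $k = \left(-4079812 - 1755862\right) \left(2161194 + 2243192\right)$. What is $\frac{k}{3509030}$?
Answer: $- \frac{1835897204726}{250645} \approx -7.3247 \cdot 10^{6}$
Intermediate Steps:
$k = -25702560866164$ ($k = \left(-5835674\right) 4404386 = -25702560866164$)
$\frac{k}{3509030} = - \frac{25702560866164}{3509030} = \left(-25702560866164\right) \frac{1}{3509030} = - \frac{1835897204726}{250645}$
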